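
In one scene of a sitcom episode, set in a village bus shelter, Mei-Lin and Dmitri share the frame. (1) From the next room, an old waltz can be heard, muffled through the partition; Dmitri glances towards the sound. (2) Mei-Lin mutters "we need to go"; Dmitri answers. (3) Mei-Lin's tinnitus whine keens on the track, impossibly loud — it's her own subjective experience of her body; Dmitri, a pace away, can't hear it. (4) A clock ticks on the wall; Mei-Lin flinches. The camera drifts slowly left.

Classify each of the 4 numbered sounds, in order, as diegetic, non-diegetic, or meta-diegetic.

diegetic, diegetic, meta-diegetic, diegetic

(1) it's coming from the next room — a location within the story world — and Dmitri reacts → diegetic.
(2) is diegetic: Mei-Lin is a character speaking aloud in the scene.
(3) is meta-diegetic: point-of-audition from inside Mei-Lin's body; not a sound in the room.
(4) is diegetic: the sound comes from a clock physically present in the location.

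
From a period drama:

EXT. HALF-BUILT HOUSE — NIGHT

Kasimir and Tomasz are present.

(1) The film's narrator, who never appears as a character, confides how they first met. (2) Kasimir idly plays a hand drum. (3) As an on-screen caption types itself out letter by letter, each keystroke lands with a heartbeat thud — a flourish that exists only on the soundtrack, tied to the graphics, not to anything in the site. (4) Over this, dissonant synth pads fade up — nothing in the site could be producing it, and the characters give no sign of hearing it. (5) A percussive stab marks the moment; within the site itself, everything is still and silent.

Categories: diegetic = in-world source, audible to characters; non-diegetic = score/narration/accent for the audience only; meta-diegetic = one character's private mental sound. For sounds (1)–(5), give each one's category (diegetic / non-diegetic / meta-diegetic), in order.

non-diegetic, diegetic, non-diegetic, non-diegetic, non-diegetic

(1) commentary laid over the scene from outside the fiction → non-diegetic.
Sound (2): Kasimir is producing the music live, in the story world, so diegetic.
(3) the caption isn't part of the story world, so neither is the sound tied to it → non-diegetic.
(4) it has no source in the story world and no character can hear it — it's underscore → non-diegetic.
(5) it's a sound-design accent with no in-world source; no one in the scene can hear it → non-diegetic.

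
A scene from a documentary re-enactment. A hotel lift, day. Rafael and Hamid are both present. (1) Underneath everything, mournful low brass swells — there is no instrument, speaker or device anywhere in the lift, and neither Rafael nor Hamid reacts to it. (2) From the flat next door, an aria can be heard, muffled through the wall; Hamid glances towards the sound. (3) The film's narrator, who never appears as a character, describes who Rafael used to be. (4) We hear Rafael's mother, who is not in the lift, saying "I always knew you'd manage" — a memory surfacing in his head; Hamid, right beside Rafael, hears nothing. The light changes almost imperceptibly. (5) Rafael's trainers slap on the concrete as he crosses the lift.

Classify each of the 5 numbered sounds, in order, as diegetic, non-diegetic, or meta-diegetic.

(1) is non-diegetic: nothing in the lift produces it and the characters don't hear it — pure soundtrack.
(2) is diegetic: off-screen diegetic: the source is out of frame but still in the story's space.
Sound (3): the narrator exists outside the story world, addressing only the audience, so non-diegetic.
(4) it's Rafael's recollection rendered as sound; the other character can't hear it → meta-diegetic.
Sound (5): it's the physical sound of Rafael moving in the space, so diegetic.

non-diegetic, diegetic, non-diegetic, meta-diegetic, diegetic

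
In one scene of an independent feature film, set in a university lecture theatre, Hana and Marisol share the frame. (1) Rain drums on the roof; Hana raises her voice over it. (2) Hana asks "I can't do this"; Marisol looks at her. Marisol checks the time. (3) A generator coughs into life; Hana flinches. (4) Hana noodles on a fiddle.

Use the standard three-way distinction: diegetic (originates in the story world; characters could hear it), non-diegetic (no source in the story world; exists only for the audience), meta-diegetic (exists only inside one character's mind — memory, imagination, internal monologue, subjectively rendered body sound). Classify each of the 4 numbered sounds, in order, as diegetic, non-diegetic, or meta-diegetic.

(1) rain is part of the location's real environment → diegetic.
Sound (2): on-screen dialogue — Hana speaks and Marisol is there to hear, so diegetic.
(3) an in-world source (a generator); characters could hear it → diegetic.
(4) is diegetic: a character is playing a fiddle on screen.

diegetic, diegetic, diegetic, diegetic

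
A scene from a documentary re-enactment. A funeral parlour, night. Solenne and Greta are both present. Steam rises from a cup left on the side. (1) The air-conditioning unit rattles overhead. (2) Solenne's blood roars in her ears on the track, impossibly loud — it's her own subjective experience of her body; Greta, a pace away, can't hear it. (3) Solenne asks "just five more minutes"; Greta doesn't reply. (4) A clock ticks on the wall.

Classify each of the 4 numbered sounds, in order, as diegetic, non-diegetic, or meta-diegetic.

diegetic, meta-diegetic, diegetic, diegetic

(1) it's the actual ambient sound of the location → diegetic.
(2) is meta-diegetic: a subjective body sound — Solenne's private perception, inaudible to Greta.
Sound (3): Solenne is a character speaking aloud in the scene, so diegetic.
(4) an in-world source (a clock); characters could hear it → diegetic.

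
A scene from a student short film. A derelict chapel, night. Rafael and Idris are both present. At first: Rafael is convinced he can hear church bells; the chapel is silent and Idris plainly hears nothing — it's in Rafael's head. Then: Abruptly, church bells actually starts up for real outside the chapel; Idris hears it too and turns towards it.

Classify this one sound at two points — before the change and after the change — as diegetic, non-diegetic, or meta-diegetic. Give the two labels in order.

meta-diegetic, diegetic

Before the change: only Rafael 'hears' it — imagined, in his mind → meta-diegetic.
After the change: now there's a real external source and Idris hears it too — in the story world → diegetic.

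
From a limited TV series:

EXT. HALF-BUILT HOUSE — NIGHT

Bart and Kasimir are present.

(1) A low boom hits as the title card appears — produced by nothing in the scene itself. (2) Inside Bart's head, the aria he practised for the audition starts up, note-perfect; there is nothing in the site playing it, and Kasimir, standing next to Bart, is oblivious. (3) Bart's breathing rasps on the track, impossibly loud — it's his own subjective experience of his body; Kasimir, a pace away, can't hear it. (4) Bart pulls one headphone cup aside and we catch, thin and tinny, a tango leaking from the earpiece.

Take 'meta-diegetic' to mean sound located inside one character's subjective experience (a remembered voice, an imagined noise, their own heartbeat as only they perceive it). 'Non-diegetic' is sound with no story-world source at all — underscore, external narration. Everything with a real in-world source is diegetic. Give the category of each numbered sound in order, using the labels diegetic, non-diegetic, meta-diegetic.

non-diegetic, meta-diegetic, meta-diegetic, diegetic

(1) it's a sound-design accent with no in-world source; no one in the scene can hear it → non-diegetic.
(2) the music is a memory playing inside Bart's mind alone; no real-world source, Kasimir can't hear it → meta-diegetic.
(3) is meta-diegetic: a subjective body sound — Bart's private perception, inaudible to Kasimir.
(4) is diegetic: the earpiece is a real device on Bart's head — source music.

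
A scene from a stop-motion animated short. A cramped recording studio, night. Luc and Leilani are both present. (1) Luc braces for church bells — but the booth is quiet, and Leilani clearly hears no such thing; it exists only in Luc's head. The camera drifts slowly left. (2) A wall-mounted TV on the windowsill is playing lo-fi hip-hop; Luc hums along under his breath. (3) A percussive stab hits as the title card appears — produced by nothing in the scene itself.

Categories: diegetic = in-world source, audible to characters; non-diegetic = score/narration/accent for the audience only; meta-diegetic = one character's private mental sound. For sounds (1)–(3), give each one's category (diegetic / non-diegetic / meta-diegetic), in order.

Sound (1): Luc alone 'hears' it — an imagined sound, not present in the space, so meta-diegetic.
(2) a wall-mounted TV is a physical source in the scene and Luc reacts to it → diegetic.
(3) is non-diegetic: an editorial stinger — it belongs to the cut, not the story world.

meta-diegetic, diegetic, non-diegetic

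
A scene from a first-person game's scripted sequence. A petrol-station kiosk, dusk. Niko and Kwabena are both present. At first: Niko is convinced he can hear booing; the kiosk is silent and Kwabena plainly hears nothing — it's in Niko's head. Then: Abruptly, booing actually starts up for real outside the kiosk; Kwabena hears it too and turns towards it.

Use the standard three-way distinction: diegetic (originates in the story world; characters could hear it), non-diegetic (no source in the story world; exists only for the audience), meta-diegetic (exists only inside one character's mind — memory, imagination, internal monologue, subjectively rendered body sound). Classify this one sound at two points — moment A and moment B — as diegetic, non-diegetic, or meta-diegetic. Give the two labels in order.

meta-diegetic, diegetic

Moment A: only Niko 'hears' it — imagined, in his mind → meta-diegetic.
Moment B: now there's a real external source and Kwabena hears it too — in the story world → diegetic.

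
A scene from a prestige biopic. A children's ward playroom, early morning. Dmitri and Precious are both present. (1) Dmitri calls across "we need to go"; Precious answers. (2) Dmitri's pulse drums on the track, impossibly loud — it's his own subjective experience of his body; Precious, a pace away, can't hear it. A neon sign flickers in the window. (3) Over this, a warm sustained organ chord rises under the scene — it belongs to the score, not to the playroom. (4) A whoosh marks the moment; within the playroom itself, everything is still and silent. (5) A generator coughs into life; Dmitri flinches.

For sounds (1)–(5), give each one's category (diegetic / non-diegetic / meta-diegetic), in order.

(1) Dmitri is a character speaking aloud in the scene → diegetic.
(2) point-of-audition from inside Dmitri's body; not a sound in the room → meta-diegetic.
(3) is non-diegetic: it has no source in the story world and no character can hear it — it's underscore.
(4) it's a sound-design accent with no in-world source; no one in the scene can hear it → non-diegetic.
(5) a generator is a real object/event in the scene's world → diegetic.

diegetic, meta-diegetic, non-diegetic, non-diegetic, diegetic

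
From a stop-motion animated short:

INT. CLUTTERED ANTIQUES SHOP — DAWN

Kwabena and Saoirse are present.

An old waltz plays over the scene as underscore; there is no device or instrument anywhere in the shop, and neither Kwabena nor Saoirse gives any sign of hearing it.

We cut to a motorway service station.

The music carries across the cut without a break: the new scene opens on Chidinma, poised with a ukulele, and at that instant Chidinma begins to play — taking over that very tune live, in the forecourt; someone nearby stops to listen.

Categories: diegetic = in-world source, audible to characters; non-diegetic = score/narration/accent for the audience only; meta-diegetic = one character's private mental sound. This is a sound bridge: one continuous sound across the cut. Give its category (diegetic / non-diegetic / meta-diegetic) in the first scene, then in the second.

Scene one: there's no in-world source anywhere and no character hears it — underscore for the audience only → non-diegetic.
Scene two: from the moment Chidinma starts playing, the tune is being performed on a ukulele inside the story world and another character hears it → diegetic.

non-diegetic, diegetic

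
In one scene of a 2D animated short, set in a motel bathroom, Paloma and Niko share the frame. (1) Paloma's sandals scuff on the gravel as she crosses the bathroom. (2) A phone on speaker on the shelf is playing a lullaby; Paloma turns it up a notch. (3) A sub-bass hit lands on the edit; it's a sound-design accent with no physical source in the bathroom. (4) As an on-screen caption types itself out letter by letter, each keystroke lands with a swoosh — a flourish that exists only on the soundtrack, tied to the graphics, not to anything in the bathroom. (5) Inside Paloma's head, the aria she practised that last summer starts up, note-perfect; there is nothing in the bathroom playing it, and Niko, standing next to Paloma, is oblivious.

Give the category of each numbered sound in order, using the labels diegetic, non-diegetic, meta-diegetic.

diegetic, diegetic, non-diegetic, non-diegetic, meta-diegetic

Sound (1): a character's body making contact with the set — an in-world sound, so diegetic.
Sound (2): source music from a phone on speaker, which exists in the story world, so diegetic.
Sound (3): it's a sound-design accent with no in-world source; no one in the scene can hear it, so non-diegetic.
Sound (4): sound married to a title/caption — outside the diegesis by definition, so non-diegetic.
(5) remembered music, private to Paloma — Niko is oblivious because it isn't in the room → meta-diegetic.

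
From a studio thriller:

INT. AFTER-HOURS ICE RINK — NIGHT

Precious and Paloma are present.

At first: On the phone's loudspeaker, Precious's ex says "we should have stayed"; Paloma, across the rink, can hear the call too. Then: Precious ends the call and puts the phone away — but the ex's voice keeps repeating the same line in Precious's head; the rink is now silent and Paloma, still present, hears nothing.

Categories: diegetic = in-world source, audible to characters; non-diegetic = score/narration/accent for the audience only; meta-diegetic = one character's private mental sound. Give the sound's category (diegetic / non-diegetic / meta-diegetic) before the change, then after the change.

Before the change: the loudspeaker is an in-world source; both Precious and Paloma hear the call → diegetic.
After the change: with the phone off, the voice continues only as Precious's private mental replay — Paloma can't hear it → meta-diegetic.

diegetic, meta-diegetic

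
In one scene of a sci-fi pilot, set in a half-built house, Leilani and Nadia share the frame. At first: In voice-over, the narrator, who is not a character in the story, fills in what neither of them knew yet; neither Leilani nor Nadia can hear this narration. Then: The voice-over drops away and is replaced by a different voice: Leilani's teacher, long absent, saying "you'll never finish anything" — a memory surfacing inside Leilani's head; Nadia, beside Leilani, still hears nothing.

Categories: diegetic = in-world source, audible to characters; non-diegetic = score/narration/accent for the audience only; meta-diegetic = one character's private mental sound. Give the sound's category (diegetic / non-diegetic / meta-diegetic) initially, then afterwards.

Initially: the external narrator addresses only the audience — outside the story world → non-diegetic.
Afterwards: the replacement voice is a memory inside Leilani's mind specifically → meta-diegetic.

non-diegetic, meta-diegetic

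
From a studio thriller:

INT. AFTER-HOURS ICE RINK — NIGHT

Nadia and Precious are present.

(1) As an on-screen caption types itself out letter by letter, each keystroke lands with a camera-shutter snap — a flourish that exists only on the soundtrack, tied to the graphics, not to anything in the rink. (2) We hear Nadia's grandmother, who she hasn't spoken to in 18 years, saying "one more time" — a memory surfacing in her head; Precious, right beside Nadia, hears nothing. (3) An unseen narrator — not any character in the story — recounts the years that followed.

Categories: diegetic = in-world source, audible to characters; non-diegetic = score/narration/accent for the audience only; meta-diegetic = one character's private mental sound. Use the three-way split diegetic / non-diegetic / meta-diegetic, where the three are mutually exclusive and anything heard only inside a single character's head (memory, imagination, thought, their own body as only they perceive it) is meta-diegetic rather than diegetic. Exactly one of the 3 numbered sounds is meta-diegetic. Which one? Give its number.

2

Sound (1): sound married to a title/caption — outside the diegesis by definition, so non-diegetic.
(2) it's Nadia's recollection rendered as sound; the other character can't hear it → meta-diegetic.
(3) is non-diegetic: external voice-over — not a character, not heard by anyone in the scene.
Only (2) is meta-diegetic.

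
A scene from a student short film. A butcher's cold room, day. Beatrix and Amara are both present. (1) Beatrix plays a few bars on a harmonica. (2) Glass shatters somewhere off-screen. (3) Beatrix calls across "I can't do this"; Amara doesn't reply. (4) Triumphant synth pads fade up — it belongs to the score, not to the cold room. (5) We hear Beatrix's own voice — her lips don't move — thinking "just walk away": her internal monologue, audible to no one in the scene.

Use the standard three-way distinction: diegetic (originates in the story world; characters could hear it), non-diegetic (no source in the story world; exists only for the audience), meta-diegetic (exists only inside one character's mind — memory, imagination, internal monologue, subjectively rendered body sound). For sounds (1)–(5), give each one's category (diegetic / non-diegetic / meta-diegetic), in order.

diegetic, diegetic, diegetic, non-diegetic, meta-diegetic

(1) a character is playing a harmonica on screen → diegetic.
Sound (2): the sound comes from glass physically present in the location, so diegetic.
(3) Beatrix is a character speaking aloud in the scene → diegetic.
(4) is non-diegetic: score with no on-screen or off-screen source; it exists for the audience alone.
Sound (5): it's Beatrix's unspoken thought, heard only by the audience via her subjectivity, so meta-diegetic.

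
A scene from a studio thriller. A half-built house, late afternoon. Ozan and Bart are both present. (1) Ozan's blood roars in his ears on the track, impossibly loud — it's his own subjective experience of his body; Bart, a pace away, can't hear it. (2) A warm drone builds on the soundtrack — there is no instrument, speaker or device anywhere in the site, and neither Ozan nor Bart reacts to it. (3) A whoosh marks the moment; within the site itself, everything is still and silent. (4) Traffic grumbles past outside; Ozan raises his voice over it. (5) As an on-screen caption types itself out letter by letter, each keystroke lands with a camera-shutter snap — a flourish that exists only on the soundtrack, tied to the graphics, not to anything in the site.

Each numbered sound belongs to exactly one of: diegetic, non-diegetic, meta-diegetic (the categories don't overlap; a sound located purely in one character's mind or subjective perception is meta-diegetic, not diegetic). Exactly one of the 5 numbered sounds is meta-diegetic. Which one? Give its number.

Sound (1): point-of-audition from inside Ozan's body; not a sound in the room, so meta-diegetic.
(2) nothing in the site produces it and the characters don't hear it — pure soundtrack → non-diegetic.
Sound (3): nothing in the scene produces it; it's an accent added for the audience, so non-diegetic.
(4) is diegetic: traffic is part of the location's real environment.
(5) is non-diegetic: sound married to a title/caption — outside the diegesis by definition.
Only (1) is meta-diegetic.

1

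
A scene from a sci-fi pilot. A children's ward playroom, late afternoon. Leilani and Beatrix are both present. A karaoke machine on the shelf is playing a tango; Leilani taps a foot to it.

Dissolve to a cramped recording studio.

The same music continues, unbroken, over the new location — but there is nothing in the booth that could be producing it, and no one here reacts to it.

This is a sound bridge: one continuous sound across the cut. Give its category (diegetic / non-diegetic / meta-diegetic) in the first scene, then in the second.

Scene one: a karaoke machine is an on-screen source and Leilani reacts to it → diegetic.
Scene two: there is no source in the booth and no one hears it — it's now underscore → non-diegetic.

diegetic, non-diegetic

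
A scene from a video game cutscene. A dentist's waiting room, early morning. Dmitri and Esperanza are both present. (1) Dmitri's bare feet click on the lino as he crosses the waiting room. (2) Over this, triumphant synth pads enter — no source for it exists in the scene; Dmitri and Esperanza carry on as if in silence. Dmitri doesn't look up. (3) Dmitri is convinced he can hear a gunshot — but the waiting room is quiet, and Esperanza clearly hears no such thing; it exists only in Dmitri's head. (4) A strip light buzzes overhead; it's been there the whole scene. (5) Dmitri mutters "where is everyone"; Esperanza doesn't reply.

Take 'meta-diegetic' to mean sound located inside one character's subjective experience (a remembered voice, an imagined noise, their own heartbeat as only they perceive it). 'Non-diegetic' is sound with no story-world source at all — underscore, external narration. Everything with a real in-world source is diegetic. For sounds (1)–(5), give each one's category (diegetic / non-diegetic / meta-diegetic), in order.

(1) it's the physical sound of Dmitri moving in the space → diegetic.
(2) is non-diegetic: it has no source in the story world and no character can hear it — it's underscore.
(3) Dmitri alone 'hears' it — an imagined sound, not present in the space → meta-diegetic.
(4) ambient/room sound belonging to the story's physical space → diegetic.
(5) on-screen dialogue — Dmitri speaks and Esperanza is there to hear → diegetic.

diegetic, non-diegetic, meta-diegetic, diegetic, diegetic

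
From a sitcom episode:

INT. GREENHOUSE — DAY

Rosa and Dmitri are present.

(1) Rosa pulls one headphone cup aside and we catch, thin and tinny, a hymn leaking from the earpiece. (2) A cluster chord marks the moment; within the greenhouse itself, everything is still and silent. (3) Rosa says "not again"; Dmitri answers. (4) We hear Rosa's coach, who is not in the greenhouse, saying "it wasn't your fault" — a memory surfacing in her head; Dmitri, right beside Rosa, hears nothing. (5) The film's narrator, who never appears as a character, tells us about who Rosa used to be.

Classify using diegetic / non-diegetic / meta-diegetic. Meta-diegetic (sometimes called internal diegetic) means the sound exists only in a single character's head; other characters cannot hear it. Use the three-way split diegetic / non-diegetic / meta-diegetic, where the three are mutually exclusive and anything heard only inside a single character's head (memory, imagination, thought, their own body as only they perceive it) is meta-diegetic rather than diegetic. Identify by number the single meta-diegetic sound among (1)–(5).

4

(1) is diegetic: the headphones are an on-screen source.
Sound (2): an editorial stinger — it belongs to the cut, not the story world, so non-diegetic.
(3) Rosa is a character speaking aloud in the scene → diegetic.
(4) a remembered line, private to Rosa — not present in the room, not audible to Dmitri → meta-diegetic.
Sound (5): commentary laid over the scene from outside the fiction, so non-diegetic.
Only (4) is meta-diegetic.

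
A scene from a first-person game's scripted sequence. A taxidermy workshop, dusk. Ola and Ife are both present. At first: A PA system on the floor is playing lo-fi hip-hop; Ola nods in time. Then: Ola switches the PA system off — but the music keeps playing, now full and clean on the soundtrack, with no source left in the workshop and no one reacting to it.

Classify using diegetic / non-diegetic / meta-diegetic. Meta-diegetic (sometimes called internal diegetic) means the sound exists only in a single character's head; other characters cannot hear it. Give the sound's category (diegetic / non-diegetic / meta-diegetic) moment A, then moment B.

Moment A: a PA system is a real in-scene source and Ola reacts to it → diegetic.
Moment B: there is no longer any in-world source and no one can hear it — it has become underscore → non-diegetic.

diegetic, non-diegetic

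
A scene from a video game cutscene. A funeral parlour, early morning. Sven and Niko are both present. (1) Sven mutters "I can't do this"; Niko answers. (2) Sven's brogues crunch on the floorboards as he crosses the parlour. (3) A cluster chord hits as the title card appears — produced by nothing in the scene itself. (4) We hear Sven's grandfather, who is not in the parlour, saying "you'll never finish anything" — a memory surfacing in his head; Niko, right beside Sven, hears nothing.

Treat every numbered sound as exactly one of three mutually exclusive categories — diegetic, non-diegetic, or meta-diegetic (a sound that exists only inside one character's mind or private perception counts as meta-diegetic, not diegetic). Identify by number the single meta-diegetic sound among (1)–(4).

(1) is diegetic: spoken by a character present in the story world.
(2) a character's body making contact with the set — an in-world sound → diegetic.
(3) nothing in the scene produces it; it's an accent added for the audience → non-diegetic.
(4) a remembered line, private to Sven — not present in the room, not audible to Niko → meta-diegetic.
Only (4) is meta-diegetic.

4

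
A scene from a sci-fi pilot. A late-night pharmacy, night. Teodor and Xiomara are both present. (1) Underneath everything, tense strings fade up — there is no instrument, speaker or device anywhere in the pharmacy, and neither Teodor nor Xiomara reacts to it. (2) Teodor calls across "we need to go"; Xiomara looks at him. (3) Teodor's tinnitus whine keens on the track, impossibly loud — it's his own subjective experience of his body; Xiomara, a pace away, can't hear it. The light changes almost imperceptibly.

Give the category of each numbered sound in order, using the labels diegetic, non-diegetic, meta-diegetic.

(1) is non-diegetic: it has no source in the story world and no character can hear it — it's underscore.
Sound (2): spoken by a character present in the story world, so diegetic.
(3) is meta-diegetic: a subjective body sound — Teodor's private perception, inaudible to Xiomara.

non-diegetic, diegetic, meta-diegetic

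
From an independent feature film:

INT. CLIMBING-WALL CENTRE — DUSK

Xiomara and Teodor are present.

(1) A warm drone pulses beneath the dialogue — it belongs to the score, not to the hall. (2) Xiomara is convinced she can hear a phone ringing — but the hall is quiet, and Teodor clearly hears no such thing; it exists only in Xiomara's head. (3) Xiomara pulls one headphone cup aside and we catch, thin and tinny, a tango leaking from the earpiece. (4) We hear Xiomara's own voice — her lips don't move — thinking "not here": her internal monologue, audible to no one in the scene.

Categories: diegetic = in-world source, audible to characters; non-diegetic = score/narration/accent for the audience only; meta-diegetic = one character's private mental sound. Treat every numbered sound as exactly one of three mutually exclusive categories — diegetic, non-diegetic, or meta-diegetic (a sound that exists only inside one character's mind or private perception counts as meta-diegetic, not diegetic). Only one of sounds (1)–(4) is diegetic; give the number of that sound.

(1) is non-diegetic: it has no source in the story world and no character can hear it — it's underscore.
Sound (2): subjective to Xiomara: the hall is silent and Teodor hears nothing, so meta-diegetic.
(3) is diegetic: it's leaking from a physical pair of headphones in the scene.
Sound (4): internal monologue — inside Xiomara's mind, not spoken into the scene, so meta-diegetic.
Only (3) is diegetic.

3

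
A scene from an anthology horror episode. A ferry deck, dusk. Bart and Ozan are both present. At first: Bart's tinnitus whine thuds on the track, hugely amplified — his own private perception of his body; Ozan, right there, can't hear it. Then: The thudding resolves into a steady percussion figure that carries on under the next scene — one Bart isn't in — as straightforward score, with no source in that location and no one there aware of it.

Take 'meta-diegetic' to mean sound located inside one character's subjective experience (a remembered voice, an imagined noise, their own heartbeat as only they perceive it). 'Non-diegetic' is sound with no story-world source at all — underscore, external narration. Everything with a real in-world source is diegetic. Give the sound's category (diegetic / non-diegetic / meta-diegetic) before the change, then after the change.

Before the change: it's Bart's subjective body sound, inaudible to Ozan → meta-diegetic.
After the change: detached from Bart and playing as sourceless score over a scene he isn't in — for the audience only → non-diegetic.

meta-diegetic, non-diegetic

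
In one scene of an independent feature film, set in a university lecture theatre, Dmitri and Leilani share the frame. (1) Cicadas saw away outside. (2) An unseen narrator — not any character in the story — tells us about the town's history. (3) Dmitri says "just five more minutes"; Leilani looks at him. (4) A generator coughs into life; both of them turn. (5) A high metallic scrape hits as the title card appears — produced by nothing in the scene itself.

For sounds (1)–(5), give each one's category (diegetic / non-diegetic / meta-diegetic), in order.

diegetic, non-diegetic, diegetic, diegetic, non-diegetic

Sound (1): ambient/room sound belonging to the story's physical space, so diegetic.
(2) external voice-over — not a character, not heard by anyone in the scene → non-diegetic.
(3) on-screen dialogue — Dmitri speaks and Leilani is there to hear → diegetic.
(4) is diegetic: the sound comes from a generator physically present in the location.
Sound (5): an editorial stinger — it belongs to the cut, not the story world, so non-diegetic.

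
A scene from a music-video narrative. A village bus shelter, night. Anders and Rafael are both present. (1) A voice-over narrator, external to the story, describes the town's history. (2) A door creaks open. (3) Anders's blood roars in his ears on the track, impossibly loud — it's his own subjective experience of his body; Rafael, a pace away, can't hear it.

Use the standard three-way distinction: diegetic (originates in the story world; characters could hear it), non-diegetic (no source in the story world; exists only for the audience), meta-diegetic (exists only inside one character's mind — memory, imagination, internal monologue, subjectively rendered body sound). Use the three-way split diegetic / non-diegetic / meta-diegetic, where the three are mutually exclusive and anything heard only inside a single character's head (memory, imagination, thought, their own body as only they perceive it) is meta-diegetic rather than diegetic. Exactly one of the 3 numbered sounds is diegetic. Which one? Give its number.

2

(1) external voice-over — not a character, not heard by anyone in the scene → non-diegetic.
(2) is diegetic: an in-world source (a door); characters could hear it.
Sound (3): point-of-audition from inside Anders's body; not a sound in the room, so meta-diegetic.
Only (2) is diegetic.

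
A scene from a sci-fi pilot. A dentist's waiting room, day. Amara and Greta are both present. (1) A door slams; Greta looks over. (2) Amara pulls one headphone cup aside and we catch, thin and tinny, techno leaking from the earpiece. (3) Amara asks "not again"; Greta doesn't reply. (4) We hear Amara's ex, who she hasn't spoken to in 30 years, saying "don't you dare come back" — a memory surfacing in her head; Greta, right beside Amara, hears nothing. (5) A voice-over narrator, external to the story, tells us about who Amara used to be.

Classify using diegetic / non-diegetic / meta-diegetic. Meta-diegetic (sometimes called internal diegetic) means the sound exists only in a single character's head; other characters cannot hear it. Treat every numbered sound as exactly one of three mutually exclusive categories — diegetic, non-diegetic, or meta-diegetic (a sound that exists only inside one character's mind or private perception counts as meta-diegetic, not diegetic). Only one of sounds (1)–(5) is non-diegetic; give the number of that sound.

5

(1) is diegetic: a door is a real object/event in the scene's world.
(2) it's leaking from a physical pair of headphones in the scene → diegetic.
Sound (3): Amara is a character speaking aloud in the scene, so diegetic.
(4) a remembered line, private to Amara — not present in the room, not audible to Greta → meta-diegetic.
Sound (5): the narrator exists outside the story world, addressing only the audience, so non-diegetic.
Only (5) is non-diegetic.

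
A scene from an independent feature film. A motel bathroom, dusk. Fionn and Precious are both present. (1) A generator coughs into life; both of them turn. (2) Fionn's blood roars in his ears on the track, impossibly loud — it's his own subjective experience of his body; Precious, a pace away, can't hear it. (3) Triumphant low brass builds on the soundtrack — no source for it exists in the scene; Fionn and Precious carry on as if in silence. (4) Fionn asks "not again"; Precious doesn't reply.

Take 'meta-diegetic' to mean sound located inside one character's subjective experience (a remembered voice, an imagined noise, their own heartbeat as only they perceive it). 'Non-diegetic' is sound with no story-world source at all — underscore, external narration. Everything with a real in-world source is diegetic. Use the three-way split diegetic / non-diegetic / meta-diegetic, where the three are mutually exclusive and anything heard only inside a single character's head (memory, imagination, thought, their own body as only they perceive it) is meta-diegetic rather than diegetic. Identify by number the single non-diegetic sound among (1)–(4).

3

(1) a generator is a real object/event in the scene's world → diegetic.
(2) point-of-audition from inside Fionn's body; not a sound in the room → meta-diegetic.
Sound (3): nothing in the bathroom produces it and the characters don't hear it — pure soundtrack, so non-diegetic.
(4) on-screen dialogue — Fionn speaks and Precious is there to hear → diegetic.
Only (3) is non-diegetic.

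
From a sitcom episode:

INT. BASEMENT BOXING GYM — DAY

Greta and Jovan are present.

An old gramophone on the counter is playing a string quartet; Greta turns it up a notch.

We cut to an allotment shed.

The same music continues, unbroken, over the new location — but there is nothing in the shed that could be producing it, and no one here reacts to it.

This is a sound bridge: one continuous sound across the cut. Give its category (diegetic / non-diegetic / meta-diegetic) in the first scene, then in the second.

diegetic, non-diegetic

Scene one: an old gramophone is an on-screen source and Greta reacts to it → diegetic.
Scene two: there is no source in the shed and no one hears it — it's now underscore → non-diegetic.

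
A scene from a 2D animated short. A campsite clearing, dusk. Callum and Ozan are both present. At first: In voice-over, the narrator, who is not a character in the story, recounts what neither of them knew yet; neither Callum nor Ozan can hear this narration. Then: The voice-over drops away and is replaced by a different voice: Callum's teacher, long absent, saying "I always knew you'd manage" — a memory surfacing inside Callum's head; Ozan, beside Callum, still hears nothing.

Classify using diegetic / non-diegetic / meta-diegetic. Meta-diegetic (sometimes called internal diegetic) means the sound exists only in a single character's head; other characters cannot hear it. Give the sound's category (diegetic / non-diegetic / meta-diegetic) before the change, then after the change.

Before the change: the external narrator addresses only the audience — outside the story world → non-diegetic.
After the change: the replacement voice is a memory inside Callum's mind specifically → meta-diegetic.

non-diegetic, meta-diegetic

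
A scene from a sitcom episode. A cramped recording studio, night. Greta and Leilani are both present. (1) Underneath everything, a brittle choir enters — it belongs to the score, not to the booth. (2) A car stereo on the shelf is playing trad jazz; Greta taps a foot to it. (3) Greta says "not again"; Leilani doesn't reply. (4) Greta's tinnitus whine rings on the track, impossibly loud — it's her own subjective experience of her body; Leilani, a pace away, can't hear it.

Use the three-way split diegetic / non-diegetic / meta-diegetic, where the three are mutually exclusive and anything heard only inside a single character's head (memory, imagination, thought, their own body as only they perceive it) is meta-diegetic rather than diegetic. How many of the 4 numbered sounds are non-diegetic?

(1) score with no on-screen or off-screen source; it exists for the audience alone → non-diegetic.
Sound (2): a car stereo is a physical source in the scene and Greta reacts to it, so diegetic.
Sound (3): Greta is a character speaking aloud in the scene, so diegetic.
Sound (4): point-of-audition from inside Greta's body; not a sound in the room, so meta-diegetic.
Non-diegetic: (1) — that's 1.

1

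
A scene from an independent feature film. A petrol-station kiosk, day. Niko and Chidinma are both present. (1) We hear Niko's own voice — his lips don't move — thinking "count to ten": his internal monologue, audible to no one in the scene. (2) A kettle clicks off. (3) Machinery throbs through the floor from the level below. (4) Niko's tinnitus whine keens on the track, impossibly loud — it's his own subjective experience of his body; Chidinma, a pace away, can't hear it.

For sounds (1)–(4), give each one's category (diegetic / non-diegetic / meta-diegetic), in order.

meta-diegetic, diegetic, diegetic, meta-diegetic

(1) internal monologue — inside Niko's mind, not spoken into the scene → meta-diegetic.
(2) is diegetic: a kettle is a real object/event in the scene's world.
Sound (3): ambient/room sound belonging to the story's physical space, so diegetic.
Sound (4): point-of-audition from inside Niko's body; not a sound in the room, so meta-diegetic.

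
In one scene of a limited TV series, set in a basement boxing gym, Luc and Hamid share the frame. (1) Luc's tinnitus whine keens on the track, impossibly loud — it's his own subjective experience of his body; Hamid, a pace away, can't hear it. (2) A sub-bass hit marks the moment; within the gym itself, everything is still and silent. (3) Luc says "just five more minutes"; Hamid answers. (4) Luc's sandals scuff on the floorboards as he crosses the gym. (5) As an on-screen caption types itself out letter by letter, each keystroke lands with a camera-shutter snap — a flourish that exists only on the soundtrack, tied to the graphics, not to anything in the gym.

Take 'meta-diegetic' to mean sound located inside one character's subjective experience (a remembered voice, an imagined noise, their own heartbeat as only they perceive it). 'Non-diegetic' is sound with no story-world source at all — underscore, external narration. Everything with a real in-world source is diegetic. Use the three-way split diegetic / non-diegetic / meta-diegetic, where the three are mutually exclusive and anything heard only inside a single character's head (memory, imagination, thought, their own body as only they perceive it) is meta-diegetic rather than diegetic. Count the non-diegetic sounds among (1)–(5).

(1) is meta-diegetic: it's Luc's internal bodily sensation rendered as sound; only Luc 'hears' it.
Sound (2): an editorial stinger — it belongs to the cut, not the story world, so non-diegetic.
Sound (3): on-screen dialogue — Luc speaks and Hamid is there to hear, so diegetic.
Sound (4): it's the physical sound of Luc moving in the space, so diegetic.
(5) is non-diegetic: sound married to a title/caption — outside the diegesis by definition.
Non-diegetic: (2), (5) — that's 2.

2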